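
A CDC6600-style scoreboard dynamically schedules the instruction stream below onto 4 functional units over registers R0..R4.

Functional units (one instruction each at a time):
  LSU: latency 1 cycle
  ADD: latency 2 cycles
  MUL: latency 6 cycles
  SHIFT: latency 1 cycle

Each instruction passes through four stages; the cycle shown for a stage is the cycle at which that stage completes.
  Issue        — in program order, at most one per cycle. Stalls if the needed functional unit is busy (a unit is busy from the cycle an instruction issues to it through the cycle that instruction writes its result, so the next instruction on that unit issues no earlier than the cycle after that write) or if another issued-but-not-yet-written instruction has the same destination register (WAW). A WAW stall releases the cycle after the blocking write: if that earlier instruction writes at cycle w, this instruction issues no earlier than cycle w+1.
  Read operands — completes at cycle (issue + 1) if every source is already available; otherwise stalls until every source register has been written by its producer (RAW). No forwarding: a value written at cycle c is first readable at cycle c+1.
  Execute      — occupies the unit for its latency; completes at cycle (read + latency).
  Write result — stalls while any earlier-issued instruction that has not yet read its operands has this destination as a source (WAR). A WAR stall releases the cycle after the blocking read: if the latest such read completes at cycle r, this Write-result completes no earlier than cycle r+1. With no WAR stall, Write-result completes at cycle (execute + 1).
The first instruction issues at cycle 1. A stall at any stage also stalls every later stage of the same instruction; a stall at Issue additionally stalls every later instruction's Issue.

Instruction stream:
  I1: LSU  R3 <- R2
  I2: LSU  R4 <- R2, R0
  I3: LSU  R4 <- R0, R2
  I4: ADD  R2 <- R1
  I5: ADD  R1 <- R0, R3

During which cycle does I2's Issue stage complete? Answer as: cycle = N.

[I1] 1/2/3/4
[I2] 5/6/7/8  (struct: LSU busy until I1 writes@4)
[I3] 9/10/11/12  (struct: LSU busy until I2 writes@8)
[I4] 10/11/13/14
[I5] 15/16/18/19  (struct: ADD busy until I4 writes@14)

cycle = 5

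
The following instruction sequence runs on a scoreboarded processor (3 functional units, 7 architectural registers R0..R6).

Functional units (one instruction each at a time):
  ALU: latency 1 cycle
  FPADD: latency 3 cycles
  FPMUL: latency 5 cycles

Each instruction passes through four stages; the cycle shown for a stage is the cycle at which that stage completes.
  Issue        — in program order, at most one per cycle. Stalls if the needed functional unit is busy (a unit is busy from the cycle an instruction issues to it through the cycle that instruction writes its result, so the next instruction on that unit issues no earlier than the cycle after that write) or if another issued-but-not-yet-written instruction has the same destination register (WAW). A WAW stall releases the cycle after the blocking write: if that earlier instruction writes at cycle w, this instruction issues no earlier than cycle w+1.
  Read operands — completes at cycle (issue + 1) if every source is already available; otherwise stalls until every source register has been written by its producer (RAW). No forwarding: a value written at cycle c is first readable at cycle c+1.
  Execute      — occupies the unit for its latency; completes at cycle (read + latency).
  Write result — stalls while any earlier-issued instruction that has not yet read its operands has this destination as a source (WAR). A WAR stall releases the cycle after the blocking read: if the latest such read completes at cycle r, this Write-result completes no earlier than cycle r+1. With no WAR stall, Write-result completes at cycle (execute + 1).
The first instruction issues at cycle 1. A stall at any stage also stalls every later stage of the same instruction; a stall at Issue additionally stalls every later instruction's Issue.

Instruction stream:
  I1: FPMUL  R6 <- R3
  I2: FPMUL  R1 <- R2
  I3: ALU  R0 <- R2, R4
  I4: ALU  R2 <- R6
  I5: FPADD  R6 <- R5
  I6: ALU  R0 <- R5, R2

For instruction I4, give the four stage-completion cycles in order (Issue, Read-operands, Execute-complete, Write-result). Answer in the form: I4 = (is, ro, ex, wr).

I4 = (14, 15, 16, 17)

c1: I1 issues→FPMUL
c2: I1 reads
c7: I1 exec-done
c8: I1 writes R6
c9: I2 issues→FPMUL
c10: I2 reads | I3 issues→ALU
c11: I3 reads
c12: I3 exec-done
c13: I3 writes R0
c14: I4 issues→ALU
c15: I2 exec-done | I4 reads | I5 issues→FPADD
c16: I2 writes R1 | I4 exec-done | I5 reads
c17: I4 writes R2
c18: I6 issues→ALU
c19: I5 exec-done | I6 reads
c20: I5 writes R6 | I6 exec-done
c21: I6 writes R0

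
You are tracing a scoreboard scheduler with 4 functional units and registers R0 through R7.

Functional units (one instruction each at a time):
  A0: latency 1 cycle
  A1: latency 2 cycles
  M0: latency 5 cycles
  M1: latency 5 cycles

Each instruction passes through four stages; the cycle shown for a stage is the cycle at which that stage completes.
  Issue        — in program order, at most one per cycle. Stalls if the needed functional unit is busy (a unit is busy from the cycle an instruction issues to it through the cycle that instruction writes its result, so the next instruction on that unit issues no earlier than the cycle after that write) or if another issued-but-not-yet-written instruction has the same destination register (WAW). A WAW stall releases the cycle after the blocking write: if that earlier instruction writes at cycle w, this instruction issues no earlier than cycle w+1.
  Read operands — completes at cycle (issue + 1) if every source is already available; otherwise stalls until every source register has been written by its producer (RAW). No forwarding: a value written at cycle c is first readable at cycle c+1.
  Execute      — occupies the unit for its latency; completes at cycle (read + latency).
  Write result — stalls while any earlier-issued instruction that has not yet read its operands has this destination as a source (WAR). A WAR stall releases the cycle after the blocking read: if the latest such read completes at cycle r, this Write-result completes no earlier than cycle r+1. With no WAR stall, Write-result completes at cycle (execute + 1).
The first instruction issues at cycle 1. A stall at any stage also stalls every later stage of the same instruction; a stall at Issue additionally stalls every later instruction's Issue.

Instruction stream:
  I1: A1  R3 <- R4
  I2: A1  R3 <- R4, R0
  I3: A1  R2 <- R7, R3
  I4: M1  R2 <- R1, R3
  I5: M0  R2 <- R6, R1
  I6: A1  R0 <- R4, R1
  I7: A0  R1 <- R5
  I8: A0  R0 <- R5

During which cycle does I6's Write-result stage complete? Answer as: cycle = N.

1) issue 1, read 2, done 4, write 5
2) issue 6, read 7, done 9, write 10  <struct: A1 busy until I1 writes@5>
3) issue 11, read 12, done 14, write 15  <struct: A1 busy until I2 writes@10>
4) issue 16, read 17, done 22, write 23  <WAW R2: wait I3 write@15>
5) issue 24, read 25, done 30, write 31  <WAW R2: wait I4 write@23>
6) issue 25, read 26, done 28, write 29
7) issue 26, read 27, done 28, write 29
8) issue 30, read 31, done 32, write 33  <struct: A0 busy until I7 writes@29>

cycle = 29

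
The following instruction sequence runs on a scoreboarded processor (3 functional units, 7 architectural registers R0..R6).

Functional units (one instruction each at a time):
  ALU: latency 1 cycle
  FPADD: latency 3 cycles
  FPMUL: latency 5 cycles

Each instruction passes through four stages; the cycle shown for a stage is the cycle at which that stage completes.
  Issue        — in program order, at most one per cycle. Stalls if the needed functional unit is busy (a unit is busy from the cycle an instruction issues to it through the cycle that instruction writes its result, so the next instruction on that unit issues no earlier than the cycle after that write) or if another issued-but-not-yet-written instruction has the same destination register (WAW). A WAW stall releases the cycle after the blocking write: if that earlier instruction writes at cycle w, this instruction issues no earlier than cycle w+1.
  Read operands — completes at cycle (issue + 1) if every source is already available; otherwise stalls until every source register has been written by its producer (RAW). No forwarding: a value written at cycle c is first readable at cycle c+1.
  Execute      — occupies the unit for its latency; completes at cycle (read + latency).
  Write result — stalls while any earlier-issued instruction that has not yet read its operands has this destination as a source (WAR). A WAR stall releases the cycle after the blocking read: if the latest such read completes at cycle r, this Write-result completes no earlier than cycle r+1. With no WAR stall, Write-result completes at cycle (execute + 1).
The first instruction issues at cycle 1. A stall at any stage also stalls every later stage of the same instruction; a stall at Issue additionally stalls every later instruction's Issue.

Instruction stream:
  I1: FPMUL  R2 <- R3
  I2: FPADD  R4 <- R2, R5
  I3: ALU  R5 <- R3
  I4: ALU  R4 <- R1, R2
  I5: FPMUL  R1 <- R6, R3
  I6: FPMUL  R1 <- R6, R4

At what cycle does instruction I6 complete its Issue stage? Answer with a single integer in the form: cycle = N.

cycle = 23

t=1  I1→FPMUL
t=2  I1 RO; I2→FPADD
t=3  I3→ALU
t=4  I3 RO
t=5  I3 EX
t=7  I1 EX
t=8  I1 WR R2
t=9  I2 RO
t=10  I3 WR R5
t=12  I2 EX
t=13  I2 WR R4
t=14  I4→ALU
t=15  I4 RO; I5→FPMUL
t=16  I4 EX; I5 RO
t=17  I4 WR R4
t=21  I5 EX
t=22  I5 WR R1
t=23  I6→FPMUL
t=24  I6 RO
t=29  I6 EX
t=30  I6 WR R1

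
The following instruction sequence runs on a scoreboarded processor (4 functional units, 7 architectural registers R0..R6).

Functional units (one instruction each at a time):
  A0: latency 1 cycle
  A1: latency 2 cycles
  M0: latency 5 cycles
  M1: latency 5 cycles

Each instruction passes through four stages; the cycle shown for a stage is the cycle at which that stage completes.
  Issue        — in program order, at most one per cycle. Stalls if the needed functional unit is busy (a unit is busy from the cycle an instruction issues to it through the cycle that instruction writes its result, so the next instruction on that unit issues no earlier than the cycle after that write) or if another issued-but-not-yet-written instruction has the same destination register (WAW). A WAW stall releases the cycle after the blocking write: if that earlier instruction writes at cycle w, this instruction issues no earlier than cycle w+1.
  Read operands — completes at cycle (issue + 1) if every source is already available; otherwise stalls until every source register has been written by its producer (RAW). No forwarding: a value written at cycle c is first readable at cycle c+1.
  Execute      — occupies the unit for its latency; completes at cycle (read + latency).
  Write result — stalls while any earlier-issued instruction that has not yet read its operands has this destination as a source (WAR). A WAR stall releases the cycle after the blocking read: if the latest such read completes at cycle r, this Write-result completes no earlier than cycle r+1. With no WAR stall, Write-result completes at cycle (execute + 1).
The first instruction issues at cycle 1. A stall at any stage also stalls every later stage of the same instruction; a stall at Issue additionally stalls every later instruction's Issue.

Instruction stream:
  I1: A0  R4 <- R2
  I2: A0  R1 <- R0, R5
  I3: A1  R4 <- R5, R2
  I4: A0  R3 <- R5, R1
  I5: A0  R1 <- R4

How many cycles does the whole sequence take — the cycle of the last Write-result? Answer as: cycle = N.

cycle = 16

I1  is:1  ro:2  ex:3  wr:4
I2  is:5  ro:6  ex:7  wr:8  — struct: A0 busy until I1 writes@4
I3  is:6  ro:7  ex:9  wr:10
I4  is:9  ro:10  ex:11  wr:12  — struct: A0 busy until I2 writes@8
I5  is:13  ro:14  ex:15  wr:16  — struct: A0 busy until I4 writes@12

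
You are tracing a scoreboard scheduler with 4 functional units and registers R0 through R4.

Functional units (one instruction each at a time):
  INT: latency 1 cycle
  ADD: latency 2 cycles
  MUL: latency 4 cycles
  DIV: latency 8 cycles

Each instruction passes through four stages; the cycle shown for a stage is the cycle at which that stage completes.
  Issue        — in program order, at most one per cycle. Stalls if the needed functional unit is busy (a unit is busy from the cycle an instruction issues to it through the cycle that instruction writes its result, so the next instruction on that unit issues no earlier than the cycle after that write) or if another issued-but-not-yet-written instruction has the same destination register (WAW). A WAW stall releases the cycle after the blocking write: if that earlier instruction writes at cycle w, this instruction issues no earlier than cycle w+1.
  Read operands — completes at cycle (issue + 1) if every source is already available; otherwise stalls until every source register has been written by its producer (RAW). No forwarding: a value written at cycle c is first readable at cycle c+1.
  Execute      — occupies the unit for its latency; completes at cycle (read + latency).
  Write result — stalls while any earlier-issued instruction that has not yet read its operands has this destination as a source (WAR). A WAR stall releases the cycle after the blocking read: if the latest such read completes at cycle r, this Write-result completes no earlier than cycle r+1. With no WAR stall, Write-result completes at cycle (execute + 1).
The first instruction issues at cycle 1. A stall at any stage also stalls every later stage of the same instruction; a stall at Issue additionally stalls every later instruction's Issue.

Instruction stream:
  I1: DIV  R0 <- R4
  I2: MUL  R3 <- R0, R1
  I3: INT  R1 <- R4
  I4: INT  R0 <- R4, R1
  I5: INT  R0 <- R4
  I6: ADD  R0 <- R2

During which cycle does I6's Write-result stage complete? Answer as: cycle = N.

cycle = 26

  I1 | 1 | 2 | 10 | 11
  I2 | 2 | 12 | 16 | 17   RAW R0: wait I1 write@11
  I3 | 3 | 4 | 5 | 13   WAR R1: wait I2 read@12
  I4 | 14 | 15 | 16 | 17   struct: INT busy until I3 writes@13
  I5 | 18 | 19 | 20 | 21   struct: INT busy until I4 writes@17
  I6 | 22 | 23 | 25 | 26   WAW R0: wait I5 write@21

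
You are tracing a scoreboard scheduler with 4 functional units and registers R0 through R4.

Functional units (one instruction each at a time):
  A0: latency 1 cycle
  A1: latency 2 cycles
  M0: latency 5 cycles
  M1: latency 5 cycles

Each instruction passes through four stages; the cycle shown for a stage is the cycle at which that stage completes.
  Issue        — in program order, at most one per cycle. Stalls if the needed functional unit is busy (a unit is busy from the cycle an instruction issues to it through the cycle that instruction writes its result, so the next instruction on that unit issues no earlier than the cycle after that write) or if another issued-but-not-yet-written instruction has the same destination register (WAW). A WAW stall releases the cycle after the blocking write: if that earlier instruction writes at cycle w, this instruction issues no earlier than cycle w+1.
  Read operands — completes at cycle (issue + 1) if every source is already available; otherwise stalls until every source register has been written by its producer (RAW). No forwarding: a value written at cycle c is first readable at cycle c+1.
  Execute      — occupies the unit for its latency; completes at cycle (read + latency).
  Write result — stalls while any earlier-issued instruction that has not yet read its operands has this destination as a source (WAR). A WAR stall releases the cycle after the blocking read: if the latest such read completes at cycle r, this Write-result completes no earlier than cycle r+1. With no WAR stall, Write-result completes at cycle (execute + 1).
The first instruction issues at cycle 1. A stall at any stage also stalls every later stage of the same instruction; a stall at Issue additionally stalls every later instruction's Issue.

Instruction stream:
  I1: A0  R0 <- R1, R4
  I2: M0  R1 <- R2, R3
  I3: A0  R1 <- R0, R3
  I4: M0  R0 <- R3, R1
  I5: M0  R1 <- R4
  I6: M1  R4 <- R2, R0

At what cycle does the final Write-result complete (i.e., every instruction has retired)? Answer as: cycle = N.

cycle = 29

I1 -> (1, 2, 3, 4)
I2 -> (2, 3, 8, 9)
I3 -> (10, 11, 12, 13)  // WAW R1: wait I2 write@9
I4 -> (11, 14, 19, 20)  // RAW R1: wait I3 write@13
I5 -> (21, 22, 27, 28)  // struct: M0 busy until I4 writes@20
I6 -> (22, 23, 28, 29)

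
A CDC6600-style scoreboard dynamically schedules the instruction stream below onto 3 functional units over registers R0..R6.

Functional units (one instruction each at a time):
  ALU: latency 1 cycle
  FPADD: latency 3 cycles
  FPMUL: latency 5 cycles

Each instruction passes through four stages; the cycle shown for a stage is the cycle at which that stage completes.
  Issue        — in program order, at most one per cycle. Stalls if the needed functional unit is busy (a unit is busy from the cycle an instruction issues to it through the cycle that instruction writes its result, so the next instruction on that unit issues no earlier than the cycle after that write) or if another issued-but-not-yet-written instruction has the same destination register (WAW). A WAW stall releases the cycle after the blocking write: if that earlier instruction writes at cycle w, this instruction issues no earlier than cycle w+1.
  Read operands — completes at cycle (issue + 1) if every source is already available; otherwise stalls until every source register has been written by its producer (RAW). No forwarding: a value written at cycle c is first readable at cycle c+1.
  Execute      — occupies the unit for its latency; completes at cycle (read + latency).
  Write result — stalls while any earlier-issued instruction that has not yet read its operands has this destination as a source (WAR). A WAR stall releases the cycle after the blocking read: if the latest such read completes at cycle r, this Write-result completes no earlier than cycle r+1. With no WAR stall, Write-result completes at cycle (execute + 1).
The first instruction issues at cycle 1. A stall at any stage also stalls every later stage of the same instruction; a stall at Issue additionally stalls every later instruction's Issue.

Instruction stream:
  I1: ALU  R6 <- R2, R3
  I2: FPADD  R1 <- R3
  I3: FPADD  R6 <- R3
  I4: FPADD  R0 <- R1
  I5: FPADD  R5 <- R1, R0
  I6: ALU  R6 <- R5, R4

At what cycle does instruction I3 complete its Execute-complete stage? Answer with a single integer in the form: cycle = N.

cycle = 12

I1: IS=1 RO=2 EX=3 WR=4
I2: IS=2 RO=3 EX=6 WR=7
I3: IS=8 RO=9 EX=12 WR=13  [struct: FPADD busy until I2 writes@7]
I4: IS=14 RO=15 EX=18 WR=19  [struct: FPADD busy until I3 writes@13]
I5: IS=20 RO=21 EX=24 WR=25  [struct: FPADD busy until I4 writes@19]
I6: IS=21 RO=26 EX=27 WR=28  [RAW R5: wait I5 write@25]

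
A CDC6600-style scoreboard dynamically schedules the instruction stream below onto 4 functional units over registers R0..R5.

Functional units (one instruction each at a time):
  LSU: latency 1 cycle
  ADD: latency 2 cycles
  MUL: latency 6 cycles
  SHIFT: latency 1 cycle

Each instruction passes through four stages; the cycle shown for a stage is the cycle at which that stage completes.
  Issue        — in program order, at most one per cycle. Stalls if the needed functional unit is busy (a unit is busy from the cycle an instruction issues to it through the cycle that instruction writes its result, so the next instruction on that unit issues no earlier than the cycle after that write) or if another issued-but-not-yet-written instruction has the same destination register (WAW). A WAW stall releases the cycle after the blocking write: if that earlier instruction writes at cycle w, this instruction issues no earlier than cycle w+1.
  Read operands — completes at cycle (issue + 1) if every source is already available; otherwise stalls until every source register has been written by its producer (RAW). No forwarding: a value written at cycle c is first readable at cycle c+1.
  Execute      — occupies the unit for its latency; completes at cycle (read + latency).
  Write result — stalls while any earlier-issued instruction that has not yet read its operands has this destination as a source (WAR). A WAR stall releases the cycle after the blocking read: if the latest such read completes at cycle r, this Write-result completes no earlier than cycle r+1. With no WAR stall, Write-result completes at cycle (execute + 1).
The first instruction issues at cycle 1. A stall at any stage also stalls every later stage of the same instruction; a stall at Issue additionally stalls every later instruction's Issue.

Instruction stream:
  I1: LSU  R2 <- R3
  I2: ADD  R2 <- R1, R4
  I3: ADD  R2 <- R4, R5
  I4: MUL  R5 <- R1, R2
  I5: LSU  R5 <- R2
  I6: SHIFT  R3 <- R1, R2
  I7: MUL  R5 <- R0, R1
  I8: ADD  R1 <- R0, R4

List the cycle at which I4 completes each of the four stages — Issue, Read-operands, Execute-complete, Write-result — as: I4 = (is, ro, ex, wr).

I4 = (11, 15, 21, 22)

[I1] 1/2/3/4
[I2] 5/6/8/9  (WAW R2: wait I1 write@4)
[I3] 10/11/13/14  (struct: ADD busy until I2 writes@9)
[I4] 11/15/21/22  (RAW R2: wait I3 write@14)
[I5] 23/24/25/26  (WAW R5: wait I4 write@22)
[I6] 24/25/26/27
[I7] 27/28/34/35  (WAW R5: wait I5 write@26)
[I8] 28/29/31/32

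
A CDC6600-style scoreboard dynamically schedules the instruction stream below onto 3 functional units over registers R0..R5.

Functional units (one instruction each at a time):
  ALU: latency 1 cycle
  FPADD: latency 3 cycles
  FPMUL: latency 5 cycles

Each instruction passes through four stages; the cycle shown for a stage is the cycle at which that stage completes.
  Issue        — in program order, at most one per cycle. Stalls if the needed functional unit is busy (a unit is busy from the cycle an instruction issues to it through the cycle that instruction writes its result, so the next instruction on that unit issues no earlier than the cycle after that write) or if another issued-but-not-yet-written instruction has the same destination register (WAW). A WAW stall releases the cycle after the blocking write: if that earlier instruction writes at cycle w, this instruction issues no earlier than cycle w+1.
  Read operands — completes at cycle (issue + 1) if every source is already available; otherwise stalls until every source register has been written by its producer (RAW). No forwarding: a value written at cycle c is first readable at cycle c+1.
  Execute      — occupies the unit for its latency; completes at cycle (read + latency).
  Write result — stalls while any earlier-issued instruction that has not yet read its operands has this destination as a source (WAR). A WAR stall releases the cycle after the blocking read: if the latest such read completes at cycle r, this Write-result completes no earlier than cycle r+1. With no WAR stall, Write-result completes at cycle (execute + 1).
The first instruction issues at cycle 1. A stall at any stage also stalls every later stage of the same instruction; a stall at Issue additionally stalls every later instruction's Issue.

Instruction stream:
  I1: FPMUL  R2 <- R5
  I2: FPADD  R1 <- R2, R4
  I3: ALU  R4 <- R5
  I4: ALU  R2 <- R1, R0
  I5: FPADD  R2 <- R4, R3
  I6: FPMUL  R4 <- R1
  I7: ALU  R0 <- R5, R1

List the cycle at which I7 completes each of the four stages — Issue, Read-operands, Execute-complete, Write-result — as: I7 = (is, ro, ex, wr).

[1] I1→FPMUL
[2] I1 RO · I2→FPADD
[3] I3→ALU
[4] I3 RO
[5] I3 EX
[7] I1 EX
[8] I1 WR R2
[9] I2 RO
[10] I3 WR R4
[11] I4→ALU
[12] I2 EX
[13] I2 WR R1
[14] I4 RO
[15] I4 EX
[16] I4 WR R2
[17] I5→FPADD
[18] I5 RO · I6→FPMUL
[19] I6 RO · I7→ALU
[20] I7 RO
[21] I5 EX · I7 EX
[22] I5 WR R2 · I7 WR R0
[24] I6 EX
[25] I6 WR R4

I7 = (19, 20, 21, 22)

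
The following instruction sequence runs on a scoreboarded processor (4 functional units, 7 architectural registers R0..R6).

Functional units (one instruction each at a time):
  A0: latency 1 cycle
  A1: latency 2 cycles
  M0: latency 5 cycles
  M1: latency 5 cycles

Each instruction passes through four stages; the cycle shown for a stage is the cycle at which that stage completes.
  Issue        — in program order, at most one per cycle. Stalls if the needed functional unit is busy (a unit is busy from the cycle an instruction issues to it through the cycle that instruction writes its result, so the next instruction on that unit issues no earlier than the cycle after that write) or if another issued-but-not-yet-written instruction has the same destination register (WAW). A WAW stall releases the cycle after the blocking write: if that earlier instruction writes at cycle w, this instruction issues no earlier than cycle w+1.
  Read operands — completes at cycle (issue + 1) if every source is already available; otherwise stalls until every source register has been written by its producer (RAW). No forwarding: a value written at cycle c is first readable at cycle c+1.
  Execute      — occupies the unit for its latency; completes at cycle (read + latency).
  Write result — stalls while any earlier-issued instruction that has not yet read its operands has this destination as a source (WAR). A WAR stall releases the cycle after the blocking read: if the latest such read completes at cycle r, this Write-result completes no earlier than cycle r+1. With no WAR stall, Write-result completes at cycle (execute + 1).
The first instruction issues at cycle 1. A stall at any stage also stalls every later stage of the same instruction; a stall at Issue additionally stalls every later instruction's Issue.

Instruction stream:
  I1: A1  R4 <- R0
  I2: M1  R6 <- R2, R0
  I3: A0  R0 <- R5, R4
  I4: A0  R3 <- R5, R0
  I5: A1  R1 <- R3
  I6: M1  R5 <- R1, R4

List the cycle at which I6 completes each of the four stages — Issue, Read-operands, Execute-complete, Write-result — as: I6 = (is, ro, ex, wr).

I6 = (11, 17, 22, 23)

t=1  issue I1 (A1)
t=2  I1 read-ops · issue I2 (M1)
t=3  I2 read-ops · issue I3 (A0)
t=4  I1 finished on A1
t=5  I1→R4
t=6  I3 read-ops
t=7  I3 finished on A0
t=8  I2 finished on M1 · I3→R0
t=9  I2→R6 · issue I4 (A0)
t=10  I4 read-ops · issue I5 (A1)
t=11  I4 finished on A0 · issue I6 (M1)
t=12  I4→R3
t=13  I5 read-ops
t=15  I5 finished on A1
t=16  I5→R1
t=17  I6 read-ops
t=22  I6 finished on M1
t=23  I6→R5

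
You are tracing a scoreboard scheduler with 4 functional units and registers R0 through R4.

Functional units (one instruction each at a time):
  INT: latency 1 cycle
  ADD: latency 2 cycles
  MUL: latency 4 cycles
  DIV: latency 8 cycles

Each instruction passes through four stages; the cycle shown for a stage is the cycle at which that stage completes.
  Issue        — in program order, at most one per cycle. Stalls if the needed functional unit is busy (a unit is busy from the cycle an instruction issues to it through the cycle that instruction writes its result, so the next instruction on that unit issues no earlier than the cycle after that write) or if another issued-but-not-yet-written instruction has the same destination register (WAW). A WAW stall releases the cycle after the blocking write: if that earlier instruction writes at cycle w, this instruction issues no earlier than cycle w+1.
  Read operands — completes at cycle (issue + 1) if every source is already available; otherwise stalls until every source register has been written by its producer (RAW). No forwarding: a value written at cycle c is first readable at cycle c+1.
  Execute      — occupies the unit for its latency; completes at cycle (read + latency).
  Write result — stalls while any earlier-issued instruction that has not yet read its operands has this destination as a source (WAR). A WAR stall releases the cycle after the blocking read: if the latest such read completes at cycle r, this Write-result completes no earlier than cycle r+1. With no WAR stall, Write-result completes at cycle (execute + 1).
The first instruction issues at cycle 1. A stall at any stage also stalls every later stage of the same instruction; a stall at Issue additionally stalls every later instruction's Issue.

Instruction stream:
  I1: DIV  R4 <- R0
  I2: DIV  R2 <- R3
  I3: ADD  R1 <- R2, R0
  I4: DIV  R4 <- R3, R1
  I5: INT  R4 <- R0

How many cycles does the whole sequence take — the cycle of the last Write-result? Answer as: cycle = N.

cycle = 40

I1  is:1  ro:2  ex:10  wr:11
I2  is:12  ro:13  ex:21  wr:22  — struct: DIV busy until I1 writes@11
I3  is:13  ro:23  ex:25  wr:26  — RAW R2: wait I2 write@22
I4  is:23  ro:27  ex:35  wr:36  — struct: DIV busy until I2 writes@22, RAW R1: wait I3 write@26
I5  is:37  ro:38  ex:39  wr:40  — WAW R4: wait I4 write@36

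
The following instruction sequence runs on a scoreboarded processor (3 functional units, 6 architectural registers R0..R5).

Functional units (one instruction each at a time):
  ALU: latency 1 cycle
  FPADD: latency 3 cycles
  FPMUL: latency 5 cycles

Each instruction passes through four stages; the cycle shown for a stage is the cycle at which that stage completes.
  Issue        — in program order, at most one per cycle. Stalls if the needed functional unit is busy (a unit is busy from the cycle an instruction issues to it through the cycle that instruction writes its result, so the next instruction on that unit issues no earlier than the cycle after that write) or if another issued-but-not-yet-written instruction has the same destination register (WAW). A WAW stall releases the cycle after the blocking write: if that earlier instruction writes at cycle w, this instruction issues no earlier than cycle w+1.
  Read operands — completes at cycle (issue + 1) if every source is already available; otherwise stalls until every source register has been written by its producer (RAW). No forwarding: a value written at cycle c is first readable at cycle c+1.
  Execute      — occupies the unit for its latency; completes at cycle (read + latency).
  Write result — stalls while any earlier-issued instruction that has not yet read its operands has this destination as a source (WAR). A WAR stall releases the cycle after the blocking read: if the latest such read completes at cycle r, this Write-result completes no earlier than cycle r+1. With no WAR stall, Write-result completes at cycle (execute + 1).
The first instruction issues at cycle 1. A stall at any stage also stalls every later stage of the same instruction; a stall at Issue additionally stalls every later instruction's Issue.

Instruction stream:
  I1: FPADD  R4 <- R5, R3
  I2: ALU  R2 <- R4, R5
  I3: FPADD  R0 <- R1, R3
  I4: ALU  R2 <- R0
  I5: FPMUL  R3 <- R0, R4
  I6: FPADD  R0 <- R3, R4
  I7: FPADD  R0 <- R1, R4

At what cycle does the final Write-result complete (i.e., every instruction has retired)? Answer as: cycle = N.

[1] issue I1 (FPADD)
[2] I1 read-ops, issue I2 (ALU)
[5] I1 finished on FPADD
[6] I1→R4
[7] I2 read-ops, issue I3 (FPADD)
[8] I2 finished on ALU, I3 read-ops
[9] I2→R2
[10] issue I4 (ALU)
[11] I3 finished on FPADD, issue I5 (FPMUL)
[12] I3→R0
[13] I4 read-ops, I5 read-ops, issue I6 (FPADD)
[14] I4 finished on ALU
[15] I4→R2
[18] I5 finished on FPMUL
[19] I5→R3
[20] I6 read-ops
[23] I6 finished on FPADD
[24] I6→R0
[25] issue I7 (FPADD)
[26] I7 read-ops
[29] I7 finished on FPADD
[30] I7→R0

cycle = 30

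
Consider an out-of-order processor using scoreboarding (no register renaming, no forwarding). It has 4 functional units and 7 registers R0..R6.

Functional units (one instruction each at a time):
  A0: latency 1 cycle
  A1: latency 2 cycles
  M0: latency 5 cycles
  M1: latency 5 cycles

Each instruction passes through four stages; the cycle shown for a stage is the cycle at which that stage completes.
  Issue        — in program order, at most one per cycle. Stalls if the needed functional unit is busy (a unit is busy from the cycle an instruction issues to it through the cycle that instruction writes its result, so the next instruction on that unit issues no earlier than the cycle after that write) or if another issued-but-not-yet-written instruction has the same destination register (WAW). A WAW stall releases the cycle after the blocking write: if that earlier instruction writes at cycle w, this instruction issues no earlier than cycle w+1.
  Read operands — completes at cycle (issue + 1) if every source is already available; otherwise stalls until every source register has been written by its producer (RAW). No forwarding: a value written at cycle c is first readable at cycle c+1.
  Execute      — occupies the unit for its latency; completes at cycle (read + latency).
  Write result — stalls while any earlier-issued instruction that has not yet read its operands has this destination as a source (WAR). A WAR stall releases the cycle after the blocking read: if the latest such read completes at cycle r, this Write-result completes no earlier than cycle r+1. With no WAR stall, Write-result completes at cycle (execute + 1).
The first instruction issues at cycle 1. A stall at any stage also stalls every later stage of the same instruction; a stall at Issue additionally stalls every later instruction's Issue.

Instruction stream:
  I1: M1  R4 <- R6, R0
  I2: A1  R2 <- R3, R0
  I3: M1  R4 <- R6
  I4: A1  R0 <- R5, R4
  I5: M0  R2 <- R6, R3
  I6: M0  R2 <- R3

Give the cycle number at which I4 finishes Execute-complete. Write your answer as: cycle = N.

  I1 | 1 | 2 | 7 | 8
  I2 | 2 | 3 | 5 | 6
  I3 | 9 | 10 | 15 | 16   struct: M1 busy until I1 writes@8
  I4 | 10 | 17 | 19 | 20   RAW R4: wait I3 write@16
  I5 | 11 | 12 | 17 | 18
  I6 | 19 | 20 | 25 | 26   struct: M0 busy until I5 writes@18

cycle = 19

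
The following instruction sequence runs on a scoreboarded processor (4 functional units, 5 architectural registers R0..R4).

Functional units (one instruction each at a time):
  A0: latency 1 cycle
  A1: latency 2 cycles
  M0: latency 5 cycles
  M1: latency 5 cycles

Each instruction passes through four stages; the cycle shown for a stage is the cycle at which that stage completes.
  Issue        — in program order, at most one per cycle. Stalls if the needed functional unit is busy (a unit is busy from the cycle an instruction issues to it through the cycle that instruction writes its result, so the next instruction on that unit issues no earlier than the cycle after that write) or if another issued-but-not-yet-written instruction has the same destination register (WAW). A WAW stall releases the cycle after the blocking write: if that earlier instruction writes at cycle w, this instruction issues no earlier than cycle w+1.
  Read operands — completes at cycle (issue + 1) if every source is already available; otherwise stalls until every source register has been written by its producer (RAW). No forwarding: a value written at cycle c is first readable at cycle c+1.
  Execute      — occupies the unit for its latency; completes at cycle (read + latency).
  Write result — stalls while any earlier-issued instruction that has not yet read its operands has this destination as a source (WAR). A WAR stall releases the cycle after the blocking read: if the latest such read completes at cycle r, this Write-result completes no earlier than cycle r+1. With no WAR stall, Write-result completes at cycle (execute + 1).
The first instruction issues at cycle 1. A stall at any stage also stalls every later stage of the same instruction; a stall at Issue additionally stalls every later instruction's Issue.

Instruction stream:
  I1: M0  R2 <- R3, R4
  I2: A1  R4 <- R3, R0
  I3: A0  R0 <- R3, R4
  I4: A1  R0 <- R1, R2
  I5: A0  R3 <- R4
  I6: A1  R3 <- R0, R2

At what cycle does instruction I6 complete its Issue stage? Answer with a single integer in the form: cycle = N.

c1: issue I1 (M0)
c2: I1 read-ops, issue I2 (A1)
c3: I2 read-ops, issue I3 (A0)
c5: I2 finished on A1
c6: I2→R4
c7: I1 finished on M0, I3 read-ops
c8: I1→R2, I3 finished on A0
c9: I3→R0
c10: issue I4 (A1)
c11: I4 read-ops, issue I5 (A0)
c12: I5 read-ops
c13: I4 finished on A1, I5 finished on A0
c14: I4→R0, I5→R3
c15: issue I6 (A1)
c16: I6 read-ops
c18: I6 finished on A1
c19: I6→R3

cycle = 15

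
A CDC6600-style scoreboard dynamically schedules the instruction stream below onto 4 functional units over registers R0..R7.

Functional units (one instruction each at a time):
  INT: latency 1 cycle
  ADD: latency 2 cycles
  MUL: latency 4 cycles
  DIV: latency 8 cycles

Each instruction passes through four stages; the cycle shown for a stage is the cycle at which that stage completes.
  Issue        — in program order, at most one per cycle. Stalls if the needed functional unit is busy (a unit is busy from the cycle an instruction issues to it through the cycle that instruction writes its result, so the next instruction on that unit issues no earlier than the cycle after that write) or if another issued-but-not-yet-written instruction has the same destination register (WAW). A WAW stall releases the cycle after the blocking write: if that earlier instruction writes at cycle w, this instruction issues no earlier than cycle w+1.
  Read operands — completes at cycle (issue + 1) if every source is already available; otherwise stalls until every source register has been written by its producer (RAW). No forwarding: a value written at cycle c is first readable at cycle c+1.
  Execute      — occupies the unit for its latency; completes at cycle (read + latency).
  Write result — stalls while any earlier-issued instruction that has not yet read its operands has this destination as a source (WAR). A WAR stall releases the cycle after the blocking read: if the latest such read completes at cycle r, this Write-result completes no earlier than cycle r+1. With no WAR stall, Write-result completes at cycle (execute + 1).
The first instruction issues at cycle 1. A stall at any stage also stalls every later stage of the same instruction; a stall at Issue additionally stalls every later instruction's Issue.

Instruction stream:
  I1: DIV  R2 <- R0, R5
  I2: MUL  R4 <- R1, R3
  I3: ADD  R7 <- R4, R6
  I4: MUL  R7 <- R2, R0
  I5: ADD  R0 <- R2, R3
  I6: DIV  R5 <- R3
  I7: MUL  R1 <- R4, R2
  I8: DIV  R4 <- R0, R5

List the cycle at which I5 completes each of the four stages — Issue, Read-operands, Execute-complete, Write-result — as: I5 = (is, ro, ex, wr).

cycle 1: I1 issues→DIV
cycle 2: I1 reads | I2 issues→MUL
cycle 3: I2 reads | I3 issues→ADD
cycle 7: I2 exec-done
cycle 8: I2 writes R4
cycle 9: I3 reads
cycle 10: I1 exec-done
cycle 11: I1 writes R2 | I3 exec-done
cycle 12: I3 writes R7
cycle 13: I4 issues→MUL
cycle 14: I4 reads | I5 issues→ADD
cycle 15: I5 reads | I6 issues→DIV
cycle 16: I6 reads
cycle 17: I5 exec-done
cycle 18: I4 exec-done | I5 writes R0
cycle 19: I4 writes R7
cycle 20: I7 issues→MUL
cycle 21: I7 reads
cycle 24: I6 exec-done
cycle 25: I6 writes R5 | I7 exec-done
cycle 26: I7 writes R1 | I8 issues→DIV
cycle 27: I8 reads
cycle 35: I8 exec-done
cycle 36: I8 writes R4

I5 = (14, 15, 17, 18)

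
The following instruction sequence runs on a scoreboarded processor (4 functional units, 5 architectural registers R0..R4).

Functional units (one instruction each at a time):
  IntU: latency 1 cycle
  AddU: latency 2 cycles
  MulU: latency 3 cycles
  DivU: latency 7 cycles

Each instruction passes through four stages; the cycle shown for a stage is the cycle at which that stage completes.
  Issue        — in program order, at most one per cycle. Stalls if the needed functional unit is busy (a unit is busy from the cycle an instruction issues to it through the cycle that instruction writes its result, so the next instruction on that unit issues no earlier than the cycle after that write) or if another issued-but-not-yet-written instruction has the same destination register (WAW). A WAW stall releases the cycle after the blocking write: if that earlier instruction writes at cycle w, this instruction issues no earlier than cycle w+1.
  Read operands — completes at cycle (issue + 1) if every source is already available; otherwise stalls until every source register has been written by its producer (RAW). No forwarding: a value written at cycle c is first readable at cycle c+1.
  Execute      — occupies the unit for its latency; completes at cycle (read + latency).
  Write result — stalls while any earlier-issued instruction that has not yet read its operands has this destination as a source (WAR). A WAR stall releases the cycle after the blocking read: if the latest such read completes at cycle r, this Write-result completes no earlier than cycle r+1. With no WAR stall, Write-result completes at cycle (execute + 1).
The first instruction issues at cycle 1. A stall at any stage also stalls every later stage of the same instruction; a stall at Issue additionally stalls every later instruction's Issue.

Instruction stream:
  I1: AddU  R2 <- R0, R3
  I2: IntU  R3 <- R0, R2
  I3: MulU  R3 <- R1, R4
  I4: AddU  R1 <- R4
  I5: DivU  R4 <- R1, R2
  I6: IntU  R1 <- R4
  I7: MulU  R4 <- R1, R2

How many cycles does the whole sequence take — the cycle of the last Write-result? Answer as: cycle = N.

cycle 1: issue I1 (AddU)
cycle 2: I1 read-ops | issue I2 (IntU)
cycle 4: I1 finished on AddU
cycle 5: I1→R2
cycle 6: I2 read-ops
cycle 7: I2 finished on IntU
cycle 8: I2→R3
cycle 9: issue I3 (MulU)
cycle 10: I3 read-ops | issue I4 (AddU)
cycle 11: I4 read-ops | issue I5 (DivU)
cycle 13: I3 finished on MulU | I4 finished on AddU
cycle 14: I3→R3 | I4→R1
cycle 15: I5 read-ops | issue I6 (IntU)
cycle 22: I5 finished on DivU
cycle 23: I5→R4
cycle 24: I6 read-ops | issue I7 (MulU)
cycle 25: I6 finished on IntU
cycle 26: I6→R1
cycle 27: I7 read-ops
cycle 30: I7 finished on MulU
cycle 31: I7→R4

cycle = 31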